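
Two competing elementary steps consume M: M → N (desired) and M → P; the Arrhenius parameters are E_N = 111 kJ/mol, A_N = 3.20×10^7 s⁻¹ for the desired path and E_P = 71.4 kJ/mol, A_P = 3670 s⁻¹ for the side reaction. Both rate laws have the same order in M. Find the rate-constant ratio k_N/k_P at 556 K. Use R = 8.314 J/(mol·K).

1.66

With equal orders, S_{N/P} = k_N/k_P = (A_N/A_P)·exp[(E_P−E_N)/(RT)].
(E_P−E_N)/(RT) = (71.4−111)×10³/(8.314×556) = -39600/4623 = -8.567.
k_N/k_P = (3.20×10^7/3670)·exp(-8.567) = 8719 × 1.904×10^-4 = 1.66.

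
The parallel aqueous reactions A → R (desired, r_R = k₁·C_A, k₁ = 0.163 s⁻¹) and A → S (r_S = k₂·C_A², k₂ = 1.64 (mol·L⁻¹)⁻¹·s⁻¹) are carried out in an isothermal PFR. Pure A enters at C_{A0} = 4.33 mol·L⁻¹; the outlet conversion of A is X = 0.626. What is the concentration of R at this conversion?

C_A = C_{A0}(1−X) = 1.619 mol·L⁻¹.
Along a PFR/batch, dC_R/dC_A = −r_R/(r_R+r_S) = −k₁/(k₁+k₂·C_A).
Integrating from C_{A0} to C_A: C_R = (0.163/1.64)·ln[(0.163+1.64·4.33)/(0.163+1.64·1.62)] = 0.09939·ln(7.264/2.819) = 0.09409 mol·L⁻¹.

0.0941 mol·L⁻¹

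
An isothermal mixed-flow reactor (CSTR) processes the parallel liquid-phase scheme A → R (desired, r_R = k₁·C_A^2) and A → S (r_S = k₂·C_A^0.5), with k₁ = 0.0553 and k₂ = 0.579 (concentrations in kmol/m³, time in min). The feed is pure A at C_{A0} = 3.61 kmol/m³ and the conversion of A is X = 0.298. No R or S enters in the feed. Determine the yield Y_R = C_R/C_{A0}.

Exit C_A = C_{A0}(1−X) = 3.61×0.702 = 2.534 kmol/m³.
Rates in a CSTR are evaluated at the outlet concentration: r_R = 0.0553×2.534^2 = 0.3552, r_S = 0.579×2.534^0.5 = 0.9217.
Fraction of consumed A going to R: r_R/(r_R+r_S) = 0.2781.
C_R = 0.2781·C_{A0}·X = 0.2781×3.61×0.298 = 0.299 kmol/m³; Y_R = C_R/C_{A0} = 0.0829.

0.0829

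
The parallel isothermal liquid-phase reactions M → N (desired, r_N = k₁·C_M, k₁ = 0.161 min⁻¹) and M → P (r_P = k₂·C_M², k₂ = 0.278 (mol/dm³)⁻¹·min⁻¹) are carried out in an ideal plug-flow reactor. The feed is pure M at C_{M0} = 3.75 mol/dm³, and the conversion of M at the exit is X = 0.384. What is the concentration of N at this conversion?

C_M = C_{M0}(1−X) = 2.310 mol/dm³.
Along a PFR/batch, dC_N/dC_M = −r_N/(r_N+r_P) = −k₁/(k₁+k₂·C_M).
Integrating from C_{M0} to C_M: C_N = (0.161/0.278)·ln[(0.161+0.278·3.75)/(0.161+0.278·2.31)] = 0.5791·ln(1.204/0.8032) = 0.2342 mol/dm³.

0.234 mol/dm³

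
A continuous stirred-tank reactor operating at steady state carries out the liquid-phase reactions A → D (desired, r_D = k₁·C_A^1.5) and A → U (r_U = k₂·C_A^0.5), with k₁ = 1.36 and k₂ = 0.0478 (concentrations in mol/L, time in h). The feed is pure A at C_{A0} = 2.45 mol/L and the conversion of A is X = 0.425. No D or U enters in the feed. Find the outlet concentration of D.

Exit C_A = C_{A0}(1−X) = 2.45×0.575 = 1.409 mol/L.
A CSTR operates uniformly at the exit composition, giving r_D = 2.274 and r_U = 0.05673 (each k·C_A^n at C_A = 1.409).
Fraction of consumed A going to D: r_D/(r_D+r_U) = 0.9757.
C_D = 0.9757·C_{A0}·X = 0.9757×2.45×0.425 = 1.02 mol/L.

1.02 mol/L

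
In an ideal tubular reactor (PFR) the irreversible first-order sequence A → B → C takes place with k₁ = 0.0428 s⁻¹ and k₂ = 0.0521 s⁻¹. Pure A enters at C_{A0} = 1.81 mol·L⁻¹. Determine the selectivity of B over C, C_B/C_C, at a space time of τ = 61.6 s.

0.183

Solving the coupled first-order balances gives C_B(τ) = [k₁/(k₂−k₁)]·C_{A0}·(e^(−k₁τ) − e^(−k₂τ)).
e^(−k₁τ) = e^(−0.0428×61.6) = e^(−2.636) = 0.07161; e^(−k₂τ) = e^(−3.209) = 0.04038.
C_B = 0.0428×1.81/(0.0521−0.0428) × (0.07161−0.04038) = 8.330×0.03123 = 0.2601 mol·L⁻¹.
C_A = C_{A0}e^(−k₁τ) = 0.1296 mol·L⁻¹, so C_C = C_{A0}−C_A−C_B = 1.420 mol·L⁻¹; C_B/C_C = 0.183.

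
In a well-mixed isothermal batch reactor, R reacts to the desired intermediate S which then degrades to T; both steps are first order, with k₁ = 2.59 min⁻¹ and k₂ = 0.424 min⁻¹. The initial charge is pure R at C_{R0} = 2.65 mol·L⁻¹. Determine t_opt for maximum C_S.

Setting dC_S/dt = 0 gives t_opt = ln(k₂/k₁)/(k₂−k₁).
= ln(0.424/2.59)/(0.424−2.59) = ln(0.1637)/-2.166 = -1.810/-2.166 = 0.835 min.

0.835 min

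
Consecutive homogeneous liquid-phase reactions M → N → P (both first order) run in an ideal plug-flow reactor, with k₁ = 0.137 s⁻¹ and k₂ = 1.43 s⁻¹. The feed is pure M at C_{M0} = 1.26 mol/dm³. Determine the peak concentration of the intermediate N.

Evaluating C_N at τ_opt = ln(k₂/k₁)/(k₂−k₁) gives C_{N,max}/C_{M0} = (k₁/k₂)^[k₂/(k₂−k₁)].
= (0.137/1.43)^(1.43/(1.43−0.137)) = (0.09580)^(1.106) = 0.07472.
C_{N,max} = 0.07472×1.26 = 0.0942 mol/dm³.

0.0942 mol/dm³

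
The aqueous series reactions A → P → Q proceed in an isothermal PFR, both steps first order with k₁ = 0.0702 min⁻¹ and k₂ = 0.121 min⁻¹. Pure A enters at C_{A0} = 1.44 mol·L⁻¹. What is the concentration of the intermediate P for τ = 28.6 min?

Solving the coupled first-order balances gives C_P(τ) = [k₁/(k₂−k₁)]·C_{A0}·(e^(−k₁τ) − e^(−k₂τ)).
e^(−k₁τ) = e^(−0.0702×28.6) = e^(−2.008) = 0.1343; e^(−k₂τ) = e^(−3.461) = 0.03141.
C_P = 0.0702×1.44/(0.121−0.0702) × (0.1343−0.03141) = 1.990×0.1029 = 0.2047 mol·L⁻¹.

0.205 mol·L⁻¹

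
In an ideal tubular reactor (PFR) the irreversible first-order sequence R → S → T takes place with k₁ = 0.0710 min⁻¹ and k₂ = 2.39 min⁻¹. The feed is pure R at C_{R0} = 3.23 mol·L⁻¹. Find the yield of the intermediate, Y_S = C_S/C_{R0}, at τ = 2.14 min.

Solving the coupled first-order balances gives C_S(τ) = [k₁/(k₂−k₁)]·C_{R0}·(e^(−k₁τ) − e^(−k₂τ)).
e^(−k₁τ) = e^(−0.0710×2.14) = e^(−0.1519) = 0.8590; e^(−k₂τ) = e^(−5.115) = 0.006008.
C_S = 0.0710×3.23/(2.39−0.0710) × (0.8590−0.006008) = 0.09889×0.8530 = 0.08436 mol·L⁻¹.
Y_S = C_S/C_{R0} = 0.08436/3.23 = 0.0261.

0.0261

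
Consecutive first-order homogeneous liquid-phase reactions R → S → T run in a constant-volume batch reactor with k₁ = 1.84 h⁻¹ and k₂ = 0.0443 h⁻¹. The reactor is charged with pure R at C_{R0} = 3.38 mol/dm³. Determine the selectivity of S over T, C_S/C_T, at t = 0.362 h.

112

Solving the coupled first-order balances gives C_S(t) = [k₁/(k₂−k₁)]·C_{R0}·(e^(−k₁t) − e^(−k₂t)).
e^(−k₁t) = e^(−1.84×0.362) = e^(−0.6661) = 0.5137; e^(−k₂t) = e^(−0.01604) = 0.9841.
C_S = 1.84×3.38/(0.0443−1.84) × (0.5137−0.9841) = (-3.463)×(-0.4704) = 1.629 mol/dm³.
C_R = C_{R0}e^(−k₁t) = 1.736 mol/dm³, so C_T = C_{R0}−C_R−C_S = 0.01455 mol/dm³; C_S/C_T = 112.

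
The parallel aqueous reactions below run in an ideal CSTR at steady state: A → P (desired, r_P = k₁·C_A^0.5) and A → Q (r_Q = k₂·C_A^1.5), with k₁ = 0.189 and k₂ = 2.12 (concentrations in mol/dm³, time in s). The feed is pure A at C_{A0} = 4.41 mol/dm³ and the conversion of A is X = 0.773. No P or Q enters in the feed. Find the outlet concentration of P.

Exit C_A = C_{A0}(1−X) = 4.41×0.227 = 1.001 mol/dm³.
Rates in a CSTR are evaluated at the outlet concentration: r_P = 0.189×1.001^0.5 = 0.1891, r_Q = 2.12×1.001^1.5 = 2.123.
Fraction of consumed A going to P: r_P/(r_P+r_Q) = 0.08177.
C_P = 0.08177·C_{A0}·X = 0.08177×4.41×0.773 = 0.279 mol/dm³.

0.279 mol/dm³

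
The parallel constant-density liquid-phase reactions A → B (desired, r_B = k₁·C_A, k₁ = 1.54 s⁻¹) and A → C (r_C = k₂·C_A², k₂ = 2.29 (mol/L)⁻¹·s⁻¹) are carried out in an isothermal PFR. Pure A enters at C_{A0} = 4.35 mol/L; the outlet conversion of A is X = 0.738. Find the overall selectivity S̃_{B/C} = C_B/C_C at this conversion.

C_A = C_{A0}(1−X) = 1.140 mol/L.
Along a PFR/batch, dC_B/dC_A = −r_B/(r_B+r_C) = −k₁/(k₁+k₂·C_A).
Integrating from C_{A0} to C_A: C_B = (1.54/2.29)·ln[(1.54+2.29·4.35)/(1.54+2.29·1.14)] = 0.6725·ln(11.50/4.150) = 0.6855 mol/L.
C_C = (C_{A0}−C_A)−C_B = 2.525 mol/L; S̃_{B/C} = 0.6855/2.525 = 0.272.

0.272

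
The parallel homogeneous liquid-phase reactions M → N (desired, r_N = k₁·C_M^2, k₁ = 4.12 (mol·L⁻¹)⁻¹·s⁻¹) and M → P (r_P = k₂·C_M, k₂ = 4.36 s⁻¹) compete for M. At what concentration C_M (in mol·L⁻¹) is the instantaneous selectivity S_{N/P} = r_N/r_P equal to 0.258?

0.273 mol·L⁻¹

S_{N/P} = (k₁/k₂)·C_M ⇒ C_M = S·k₂/k₁.
= 0.258×4.36/4.12 = 0.273 mol·L⁻¹.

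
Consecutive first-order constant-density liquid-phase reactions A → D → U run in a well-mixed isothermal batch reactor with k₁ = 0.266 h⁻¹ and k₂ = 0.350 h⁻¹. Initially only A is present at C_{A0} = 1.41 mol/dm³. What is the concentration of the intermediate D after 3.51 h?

The intermediate concentration in a first-order A→B→C sequence is C_D = k₁C_{A0}(e^(−k₁t) − e^(−k₂t))/(k₂−k₁).
e^(−k₁t) = e^(−0.266×3.51) = e^(−0.9337) = 0.3931; e^(−k₂t) = e^(−1.228) = 0.2927.
C_D = 0.266×1.41/(0.350−0.266) × (0.3931−0.2927) = 4.465×0.1004 = 0.4482 mol/dm³.

0.448 mol/dm³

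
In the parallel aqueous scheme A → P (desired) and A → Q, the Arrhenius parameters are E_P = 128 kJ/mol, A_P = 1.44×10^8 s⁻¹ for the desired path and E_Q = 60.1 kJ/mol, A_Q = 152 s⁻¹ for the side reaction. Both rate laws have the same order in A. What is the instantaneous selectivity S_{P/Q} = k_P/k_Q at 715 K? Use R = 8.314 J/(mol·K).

k_P/k_Q = (A_P/A_Q)·exp[−(E_P−E_Q)/(RT)] = (A_P/A_Q)·exp[(E_Q−E_P)/(RT)].
(E_Q−E_P)/(RT) = (60.1−128)×10³/(8.314×715) = -67900/5945 = -11.42.
k_P/k_Q = (1.44×10^8/152)·exp(-11.42) = 9.474×10^5 × 1.095×10^-5 = 10.4.
Since E_P > E_Q, raising the temperature improves selectivity toward P.

10.4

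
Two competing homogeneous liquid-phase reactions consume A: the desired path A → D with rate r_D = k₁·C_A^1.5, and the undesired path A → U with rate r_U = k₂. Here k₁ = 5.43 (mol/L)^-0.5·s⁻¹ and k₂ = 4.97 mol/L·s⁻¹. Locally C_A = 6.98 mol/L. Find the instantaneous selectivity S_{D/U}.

S_{D/U} = r_D/r_U = (k₁·C_A^1.5)/(k₂) = (k₁/k₂)·C_A^1.5.
= (5.43×6.980^1.5) / (4.97) = 100.1/4.970 = 20.1.

20.1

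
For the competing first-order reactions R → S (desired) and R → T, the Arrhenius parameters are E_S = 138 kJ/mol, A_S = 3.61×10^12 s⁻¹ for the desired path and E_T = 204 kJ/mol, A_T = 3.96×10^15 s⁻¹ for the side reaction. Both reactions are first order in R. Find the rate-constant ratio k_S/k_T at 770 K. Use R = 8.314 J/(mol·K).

27.4

With equal orders, S_{S/T} = k_S/k_T = (A_S/A_T)·exp[(E_T−E_S)/(RT)].
(E_T−E_S)/(RT) = (204−138)×10³/(8.314×770) = 66000/6402 = 10.31.
k_S/k_T = (3.61×10^12/3.96×10^15)·exp(10.31) = 9.116×10^-4 × 30020 = 27.4.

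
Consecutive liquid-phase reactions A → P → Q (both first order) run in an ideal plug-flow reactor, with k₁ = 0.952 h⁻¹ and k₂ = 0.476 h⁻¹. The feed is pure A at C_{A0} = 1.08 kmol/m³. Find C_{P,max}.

At the optimum, C_{P,max}/C_{A0} = (k₁/k₂)^[k₂/(k₂−k₁)].
= (0.952/0.476)^(0.476/(0.476−0.952)) = (2.000)^(-1.000) = 0.5000.
C_{P,max} = 0.5000×1.08 = 0.540 kmol/m³.

0.540 kmol/m³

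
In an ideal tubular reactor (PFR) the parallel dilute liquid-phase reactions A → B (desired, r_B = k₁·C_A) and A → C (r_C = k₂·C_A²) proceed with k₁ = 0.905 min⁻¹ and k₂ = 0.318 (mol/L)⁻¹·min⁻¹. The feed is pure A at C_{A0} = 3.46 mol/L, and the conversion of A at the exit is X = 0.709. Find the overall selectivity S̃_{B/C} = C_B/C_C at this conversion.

1.33

C_A = C_{A0}(1−X) = 1.007 mol/L.
Along a PFR/batch, dC_B/dC_A = −r_B/(r_B+r_C) = −k₁/(k₁+k₂·C_A).
Integrating from C_{A0} to C_A: C_B = (0.905/0.318)·ln[(0.905+0.318·3.46)/(0.905+0.318·1.01)] = 2.846·ln(2.005/1.225) = 1.402 mol/L.
C_C = (C_{A0}−C_A)−C_B = 1.051 mol/L; S̃_{B/C} = 1.402/1.051 = 1.33.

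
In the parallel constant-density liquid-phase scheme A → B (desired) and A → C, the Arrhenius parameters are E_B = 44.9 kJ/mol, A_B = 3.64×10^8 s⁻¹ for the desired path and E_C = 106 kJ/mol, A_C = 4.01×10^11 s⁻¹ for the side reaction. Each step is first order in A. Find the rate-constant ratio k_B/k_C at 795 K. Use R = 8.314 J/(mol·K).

k_B/k_C = (A_B/A_C)·exp[−(E_B−E_C)/(RT)] = (A_B/A_C)·exp[(E_C−E_B)/(RT)].
(E_C−E_B)/(RT) = (106−44.9)×10³/(8.314×795) = 61100/6610 = 9.244.
k_B/k_C = (3.64×10^8/4.01×10^11)·exp(9.244) = 9.077×10^-4 × 10343 = 9.39.

9.39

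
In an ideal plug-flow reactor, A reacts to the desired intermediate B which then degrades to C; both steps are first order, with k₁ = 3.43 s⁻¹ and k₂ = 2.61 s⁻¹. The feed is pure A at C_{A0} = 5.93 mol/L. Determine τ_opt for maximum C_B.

0.333 s

For first-order series the maximum of C_B occurs at τ_opt = ln(k₂/k₁)/(k₂−k₁).
= ln(2.61/3.43)/(2.61−3.43) = ln(0.7609)/-0.8200 = -0.2732/-0.8200 = 0.333 s.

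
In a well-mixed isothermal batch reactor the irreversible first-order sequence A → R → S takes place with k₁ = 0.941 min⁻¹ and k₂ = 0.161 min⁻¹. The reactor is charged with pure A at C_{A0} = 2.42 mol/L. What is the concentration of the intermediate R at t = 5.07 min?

The intermediate concentration in a first-order A→B→C sequence is C_R = k₁C_{A0}(e^(−k₁t) − e^(−k₂t))/(k₂−k₁).
e^(−k₁t) = e^(−0.941×5.07) = e^(−4.771) = 0.008473; e^(−k₂t) = e^(−0.8163) = 0.4421.
C_R = 0.941×2.42/(0.161−0.941) × (0.008473−0.4421) = (-2.920)×(-0.4336) = 1.266 mol/L.

1.27 mol/L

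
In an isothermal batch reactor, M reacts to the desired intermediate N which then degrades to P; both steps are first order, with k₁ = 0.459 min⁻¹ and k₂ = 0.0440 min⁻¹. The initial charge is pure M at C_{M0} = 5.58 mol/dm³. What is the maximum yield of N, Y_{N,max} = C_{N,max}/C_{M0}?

At the optimum, C_{N,max}/C_{M0} = (k₁/k₂)^[k₂/(k₂−k₁)].
= (0.459/0.0440)^(0.0440/(0.0440−0.459)) = (10.43)^(-0.1060) = 0.7799.

0.780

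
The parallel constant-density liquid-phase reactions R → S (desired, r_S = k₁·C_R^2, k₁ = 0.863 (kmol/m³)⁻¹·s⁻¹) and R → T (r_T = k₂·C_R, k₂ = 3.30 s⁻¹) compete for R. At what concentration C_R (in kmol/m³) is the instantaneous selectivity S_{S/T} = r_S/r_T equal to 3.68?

14.1 kmol/m³

S_{S/T} = (k₁/k₂)·C_R ⇒ C_R = S·k₂/k₁.
= 3.68×3.30/0.863 = 14.1 kmol/m³.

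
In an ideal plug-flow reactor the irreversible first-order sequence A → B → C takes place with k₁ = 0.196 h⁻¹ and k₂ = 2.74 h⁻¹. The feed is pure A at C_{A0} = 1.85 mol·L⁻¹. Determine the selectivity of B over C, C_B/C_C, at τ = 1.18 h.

0.392

Solving the coupled first-order balances gives C_B(τ) = [k₁/(k₂−k₁)]·C_{A0}·(e^(−k₁τ) − e^(−k₂τ)).
e^(−k₁τ) = e^(−0.196×1.18) = e^(−0.2313) = 0.7935; e^(−k₂τ) = e^(−3.233) = 0.03943.
C_B = 0.196×1.85/(2.74−0.196) × (0.7935−0.03943) = 0.1425×0.7541 = 0.1075 mol·L⁻¹.
C_A = C_{A0}e^(−k₁τ) = 1.468 mol·L⁻¹, so C_C = C_{A0}−C_A−C_B = 0.2745 mol·L⁻¹; C_B/C_C = 0.392.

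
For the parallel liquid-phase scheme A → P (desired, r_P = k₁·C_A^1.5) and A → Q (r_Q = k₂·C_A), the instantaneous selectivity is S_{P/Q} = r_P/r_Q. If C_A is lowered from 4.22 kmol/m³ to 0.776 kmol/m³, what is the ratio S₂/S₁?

0.429

S_{P/Q} = (k₁/k₂)·C_A^0.5, so S₂/S₁ = (C_{A,2}/C_{A,1})^0.5.
= (0.776/4.22)^0.5 = (0.1839)^0.5 = 0.429.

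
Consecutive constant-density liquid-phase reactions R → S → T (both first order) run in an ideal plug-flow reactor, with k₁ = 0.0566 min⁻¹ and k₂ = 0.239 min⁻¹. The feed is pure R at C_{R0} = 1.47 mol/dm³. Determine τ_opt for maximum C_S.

Setting dC_S/dτ = 0 gives τ_opt = ln(k₂/k₁)/(k₂−k₁).
= ln(0.239/0.0566)/(0.239−0.0566) = ln(4.223)/0.1824 = 1.440/0.1824 = 7.90 min.

7.90 min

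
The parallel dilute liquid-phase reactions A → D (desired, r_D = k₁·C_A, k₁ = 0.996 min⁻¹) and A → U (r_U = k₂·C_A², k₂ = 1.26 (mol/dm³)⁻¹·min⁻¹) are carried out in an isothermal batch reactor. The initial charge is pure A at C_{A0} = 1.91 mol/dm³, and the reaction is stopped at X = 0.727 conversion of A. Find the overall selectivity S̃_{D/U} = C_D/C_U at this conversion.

C_A = C_{A0}(1−X) = 0.5214 mol/dm³.
Along a PFR/batch, dC_D/dC_A = −r_D/(r_D+r_U) = −k₁/(k₁+k₂·C_A).
Integrating from C_{A0} to C_A: C_D = (0.996/1.26)·ln[(0.996+1.26·1.91)/(0.996+1.26·0.521)] = 0.7905·ln(3.403/1.653) = 0.5707 mol/dm³.
C_U = (C_{A0}−C_A)−C_D = 0.8179 mol/dm³; S̃_{D/U} = 0.5707/0.8179 = 0.698.

0.698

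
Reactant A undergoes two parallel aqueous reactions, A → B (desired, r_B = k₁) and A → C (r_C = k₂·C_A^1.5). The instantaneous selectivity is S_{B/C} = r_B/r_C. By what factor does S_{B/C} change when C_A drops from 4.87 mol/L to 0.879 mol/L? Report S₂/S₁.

S_{B/C} = (k₁/k₂)·C_A^-1.5, so S₂/S₁ = (C_{A,2}/C_{A,1})^-1.5.
= (0.879/4.87)^(-1.5) = (0.1805)^(-1.5) = 13.0.

13.0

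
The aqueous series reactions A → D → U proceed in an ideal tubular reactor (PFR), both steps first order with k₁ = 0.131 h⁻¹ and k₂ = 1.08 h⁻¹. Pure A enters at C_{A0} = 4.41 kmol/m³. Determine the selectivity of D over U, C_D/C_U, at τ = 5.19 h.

The intermediate concentration in a first-order A→B→C sequence is C_D = k₁C_{A0}(e^(−k₁τ) − e^(−k₂τ))/(k₂−k₁).
e^(−k₁τ) = e^(−0.131×5.19) = e^(−0.6799) = 0.5067; e^(−k₂τ) = e^(−5.605) = 0.003679.
C_D = 0.131×4.41/(1.08−0.131) × (0.5067−0.003679) = 0.6088×0.5030 = 0.3062 kmol/m³.
C_A = C_{A0}e^(−k₁τ) = 2.234 kmol/m³, so C_U = C_{A0}−C_A−C_D = 1.869 kmol/m³; C_D/C_U = 0.164.

0.164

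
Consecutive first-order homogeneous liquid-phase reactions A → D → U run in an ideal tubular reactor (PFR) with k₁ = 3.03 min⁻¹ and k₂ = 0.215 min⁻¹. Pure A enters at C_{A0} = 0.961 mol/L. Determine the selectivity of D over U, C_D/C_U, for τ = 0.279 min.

28.9

For first-order series with pure A initially, C_D(τ) = k₁C_{A0}/(k₂−k₁)·(e^(−k₁τ) − e^(−k₂τ)).
e^(−k₁τ) = e^(−3.03×0.279) = e^(−0.8454) = 0.4294; e^(−k₂τ) = e^(−0.05999) = 0.9418.
C_D = 3.03×0.961/(0.215−3.03) × (0.4294−0.9418) = (-1.034)×(-0.5124) = 0.5300 mol/L.
C_A = C_{A0}e^(−k₁τ) = 0.4127 mol/L, so C_U = C_{A0}−C_A−C_D = 0.01834 mol/L; C_D/C_U = 28.9.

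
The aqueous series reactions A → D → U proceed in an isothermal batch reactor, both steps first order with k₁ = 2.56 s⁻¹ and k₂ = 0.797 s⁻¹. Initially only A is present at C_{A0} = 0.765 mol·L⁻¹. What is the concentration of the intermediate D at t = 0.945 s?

Solving the coupled first-order balances gives C_D(t) = [k₁/(k₂−k₁)]·C_{A0}·(e^(−k₁t) − e^(−k₂t)).
e^(−k₁t) = e^(−2.56×0.945) = e^(−2.419) = 0.08899; e^(−k₂t) = e^(−0.7532) = 0.4709.
C_D = 2.56×0.765/(0.797−2.56) × (0.08899−0.4709) = (-1.111)×(-0.3819) = 0.4242 mol·L⁻¹.

0.424 mol·L⁻¹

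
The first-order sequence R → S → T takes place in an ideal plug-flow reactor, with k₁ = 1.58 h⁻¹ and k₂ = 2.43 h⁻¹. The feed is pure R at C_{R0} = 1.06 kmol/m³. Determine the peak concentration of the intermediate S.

For a first-order series the maximum intermediate yield is C_{S,max}/C_{R0} = (k₁/k₂)^[k₂/(k₂−k₁)].
= (1.58/2.43)^(2.43/(2.43−1.58)) = (0.6502)^(2.859) = 0.2921.
C_{S,max} = 0.2921×1.06 = 0.310 kmol/m³.

0.310 kmol/m³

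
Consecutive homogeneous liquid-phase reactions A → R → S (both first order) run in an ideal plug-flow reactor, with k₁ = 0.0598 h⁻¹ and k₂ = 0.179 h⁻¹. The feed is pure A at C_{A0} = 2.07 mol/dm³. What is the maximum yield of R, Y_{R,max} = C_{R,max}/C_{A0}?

0.193

At the optimum, C_{R,max}/C_{A0} = (k₁/k₂)^[k₂/(k₂−k₁)].
= (0.0598/0.179)^(0.179/(0.179−0.0598)) = (0.3341)^(1.502) = 0.1927.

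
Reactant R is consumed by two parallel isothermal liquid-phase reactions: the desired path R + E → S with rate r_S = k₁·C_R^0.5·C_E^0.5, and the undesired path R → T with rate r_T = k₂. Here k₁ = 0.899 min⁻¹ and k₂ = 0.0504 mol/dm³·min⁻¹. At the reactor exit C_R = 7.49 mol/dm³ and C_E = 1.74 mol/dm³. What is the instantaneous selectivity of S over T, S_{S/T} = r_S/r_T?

S_{S/T} = r_S/r_T = (k₁·C_R^0.5·C_E^0.5)/(k₂) = (k₁/k₂)·C_R^0.5·C_E^0.5.
= (0.899×7.490^0.5×1.740^0.5) / (0.0504) = 3.245/0.05040 = 64.4.
Since the desired path is higher order in R, keeping C_R high (PFR or concentrated feed) favours S.

64.4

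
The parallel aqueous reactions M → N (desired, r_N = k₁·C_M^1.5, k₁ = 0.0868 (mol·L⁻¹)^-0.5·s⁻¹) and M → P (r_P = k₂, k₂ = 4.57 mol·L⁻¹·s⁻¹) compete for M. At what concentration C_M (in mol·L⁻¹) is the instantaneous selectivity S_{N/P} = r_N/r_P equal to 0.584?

9.81 mol·L⁻¹

S_{N/P} = (k₁/k₂)·C_M^1.5 ⇒ C_M = (S·k₂/k₁)^(1/1.5).
= (0.584×4.57/0.0868)^(0.6667) = (30.75)^(0.6667) = 9.81 mol·L⁻¹.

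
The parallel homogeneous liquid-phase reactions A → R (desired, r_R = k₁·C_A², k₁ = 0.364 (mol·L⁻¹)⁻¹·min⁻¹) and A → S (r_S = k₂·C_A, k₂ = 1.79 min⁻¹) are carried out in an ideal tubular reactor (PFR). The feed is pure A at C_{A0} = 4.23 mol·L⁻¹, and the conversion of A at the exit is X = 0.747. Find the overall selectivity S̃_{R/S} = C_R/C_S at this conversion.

0.516

C_A = C_{A0}(1−X) = 1.070 mol·L⁻¹.
Along a PFR/batch, dC_S/dC_A = −r_S/(r_R+r_S) = −k₂/(k₂+k₁·C_A).
Integrating from C_{A0} to C_A: C_S = (1.79/0.364)·ln[(1.79+0.364·4.23)/(1.79+0.364·1.07)] = 4.918·ln(3.330/2.180) = 2.084 mol·L⁻¹.
Then C_R = (C_{A0}−C_A) − C_S = 3.160 − 2.084 = 1.076 mol·L⁻¹.
S̃_{R/S} = C_R/C_S = 1.076/2.084 = 0.516.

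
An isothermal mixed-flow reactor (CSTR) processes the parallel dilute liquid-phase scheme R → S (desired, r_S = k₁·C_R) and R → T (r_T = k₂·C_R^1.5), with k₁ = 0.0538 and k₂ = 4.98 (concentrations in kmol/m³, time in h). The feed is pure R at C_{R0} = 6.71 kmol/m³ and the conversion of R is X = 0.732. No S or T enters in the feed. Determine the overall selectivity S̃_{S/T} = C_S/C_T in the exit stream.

0.00806

Exit C_R = C_{R0}(1−X) = 6.71×0.268 = 1.798 kmol/m³.
In a CSTR the entire volume is at exit conditions, so r_S = 0.0538×1.798 = 0.09675 and r_T = 4.98×1.798^1.5 = 12.01.
Overall selectivity = C_S/C_T = r_Sτ/(r_Tτ) = r_S/r_T = 0.00806.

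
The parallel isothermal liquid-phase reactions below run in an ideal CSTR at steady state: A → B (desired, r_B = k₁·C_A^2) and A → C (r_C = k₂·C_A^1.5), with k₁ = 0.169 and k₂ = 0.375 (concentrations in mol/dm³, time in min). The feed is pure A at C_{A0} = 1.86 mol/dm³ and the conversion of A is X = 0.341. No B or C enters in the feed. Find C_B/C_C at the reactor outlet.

Exit C_A = C_{A0}(1−X) = 1.86×0.659 = 1.226 mol/dm³.
In a CSTR the entire volume is at exit conditions, so r_B = 0.169×1.226^2 = 0.2539 and r_C = 0.375×1.226^1.5 = 0.5089.
Overall selectivity = C_B/C_C = r_Bτ/(r_Cτ) = r_B/r_C = 0.499.

0.499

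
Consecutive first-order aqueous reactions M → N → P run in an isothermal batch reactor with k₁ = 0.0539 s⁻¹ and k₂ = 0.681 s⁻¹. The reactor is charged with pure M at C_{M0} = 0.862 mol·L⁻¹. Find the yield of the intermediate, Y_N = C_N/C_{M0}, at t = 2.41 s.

0.0588

For first-order series with pure M initially, C_N(t) = k₁C_{M0}/(k₂−k₁)·(e^(−k₁t) − e^(−k₂t)).
e^(−k₁t) = e^(−0.0539×2.41) = e^(−0.1299) = 0.8782; e^(−k₂t) = e^(−1.641) = 0.1937.
C_N = 0.0539×0.862/(0.681−0.0539) × (0.8782−0.1937) = 0.07409×0.6844 = 0.05071 mol·L⁻¹.
Y_N = C_N/C_{M0} = 0.05071/0.862 = 0.0588.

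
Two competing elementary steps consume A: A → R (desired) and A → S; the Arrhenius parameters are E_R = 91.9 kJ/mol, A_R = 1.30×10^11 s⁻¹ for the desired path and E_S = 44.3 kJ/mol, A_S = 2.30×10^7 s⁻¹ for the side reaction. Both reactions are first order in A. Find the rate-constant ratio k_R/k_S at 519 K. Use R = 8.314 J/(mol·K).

With equal orders, S_{R/S} = k_R/k_S = (A_R/A_S)·exp[(E_S−E_R)/(RT)].
(E_S−E_R)/(RT) = (44.3−91.9)×10³/(8.314×519) = -47600/4315 = -11.03.
k_R/k_S = (1.30×10^11/2.30×10^7)·exp(-11.03) = 5652 × 1.619×10^-5 = 0.0915.
Since E_R > E_S, raising the temperature improves selectivity toward R.

0.0915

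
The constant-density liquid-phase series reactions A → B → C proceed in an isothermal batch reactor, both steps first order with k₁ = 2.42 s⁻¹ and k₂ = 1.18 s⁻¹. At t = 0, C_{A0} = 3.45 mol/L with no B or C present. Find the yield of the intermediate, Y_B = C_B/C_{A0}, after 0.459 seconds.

0.493

Solving the coupled first-order balances gives C_B(t) = [k₁/(k₂−k₁)]·C_{A0}·(e^(−k₁t) − e^(−k₂t)).
e^(−k₁t) = e^(−2.42×0.459) = e^(−1.111) = 0.3293; e^(−k₂t) = e^(−0.5416) = 0.5818.
C_B = 2.42×3.45/(1.18−2.42) × (0.3293−0.5818) = (-6.733)×(-0.2525) = 1.700 mol/L.
Y_B = C_B/C_{A0} = 1.700/3.45 = 0.493.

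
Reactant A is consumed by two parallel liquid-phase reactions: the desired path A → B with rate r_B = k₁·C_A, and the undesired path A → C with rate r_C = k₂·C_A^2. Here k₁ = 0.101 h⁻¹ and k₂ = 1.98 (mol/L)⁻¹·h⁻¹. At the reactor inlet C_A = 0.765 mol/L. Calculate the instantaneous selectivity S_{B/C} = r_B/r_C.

S_{B/C} = r_B/r_C = (k₁·C_A)/(k₂·C_A^2) = (k₁/k₂)·C_A⁻¹.
= (0.101×0.7650) / (1.98×0.7650^2) = 0.07727/1.159 = 0.0667.
The undesired path is higher order in A, so low C_A (CSTR or dilute feed) favours B.

0.0667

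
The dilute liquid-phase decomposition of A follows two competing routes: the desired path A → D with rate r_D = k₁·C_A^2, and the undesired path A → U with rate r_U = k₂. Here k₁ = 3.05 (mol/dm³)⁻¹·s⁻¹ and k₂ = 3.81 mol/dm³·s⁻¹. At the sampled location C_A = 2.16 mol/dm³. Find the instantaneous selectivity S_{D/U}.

3.73

S_{D/U} = r_D/r_U = (k₁·C_A^2)/(k₂) = (k₁/k₂)·C_A^2.
= (3.05×2.160^2) / (3.81) = 14.23/3.810 = 3.73.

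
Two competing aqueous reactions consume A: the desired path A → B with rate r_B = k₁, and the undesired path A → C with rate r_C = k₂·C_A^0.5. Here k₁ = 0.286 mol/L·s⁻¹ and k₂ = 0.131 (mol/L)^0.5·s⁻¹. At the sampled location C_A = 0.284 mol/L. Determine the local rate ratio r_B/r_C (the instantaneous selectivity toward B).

S_{B/C} = r_B/r_C = (k₁)/(k₂·C_A^0.5) = (k₁/k₂)·C_A^-0.5.
= (0.286) / (0.131×0.2840^0.5) = 0.2860/0.06981 = 4.10.
The undesired path is higher order in A, so low C_A (CSTR or dilute feed) favours B.

4.10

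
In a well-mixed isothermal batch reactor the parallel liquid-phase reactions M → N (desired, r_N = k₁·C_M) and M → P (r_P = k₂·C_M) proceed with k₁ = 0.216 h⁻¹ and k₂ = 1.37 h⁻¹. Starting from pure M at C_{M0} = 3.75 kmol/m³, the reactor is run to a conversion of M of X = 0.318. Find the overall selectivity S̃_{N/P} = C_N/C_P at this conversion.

C_M = C_{M0}(1−X) = 2.557 kmol/m³.
Both paths are first order in M, so the instantaneous fraction to N is constant: dC_N/d(−C_M) = k₁/(k₁+k₂) = 0.1362.
C_N = 0.1362·(C_{M0}−C_M) = 0.1362×1.193 = 0.162 kmol/m³.
C_P = (C_{M0}−C_M)−C_N = 1.030 kmol/m³; S̃_{N/P} = 0.1624/1.030 = 0.158.

0.158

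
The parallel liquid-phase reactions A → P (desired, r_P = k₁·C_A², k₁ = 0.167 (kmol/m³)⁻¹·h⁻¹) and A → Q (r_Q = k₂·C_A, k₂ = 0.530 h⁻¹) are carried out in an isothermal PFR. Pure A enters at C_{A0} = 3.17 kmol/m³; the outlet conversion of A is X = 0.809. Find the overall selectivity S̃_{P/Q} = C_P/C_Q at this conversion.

0.560

C_A = C_{A0}(1−X) = 0.6055 kmol/m³.
Along a PFR/batch, dC_Q/dC_A = −r_Q/(r_P+r_Q) = −k₂/(k₂+k₁·C_A).
Integrating from C_{A0} to C_A: C_Q = (0.530/0.167)·ln[(0.530+0.167·3.17)/(0.530+0.167·0.605)] = 3.174·ln(1.059/0.6311) = 1.644 kmol/m³.
Then C_P = (C_{A0}−C_A) − C_Q = 2.565 − 1.644 = 0.9207 kmol/m³.
S̃_{P/Q} = C_P/C_Q = 0.9207/1.644 = 0.560.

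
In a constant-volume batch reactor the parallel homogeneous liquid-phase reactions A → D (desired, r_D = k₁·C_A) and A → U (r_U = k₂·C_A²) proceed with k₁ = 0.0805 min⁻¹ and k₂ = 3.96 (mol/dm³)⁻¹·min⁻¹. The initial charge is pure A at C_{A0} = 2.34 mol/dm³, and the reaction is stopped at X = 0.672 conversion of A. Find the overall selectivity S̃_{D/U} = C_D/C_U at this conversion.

C_A = C_{A0}(1−X) = 0.7675 mol/dm³.
Along a PFR/batch, dC_D/dC_A = −r_D/(r_D+r_U) = −k₁/(k₁+k₂·C_A).
Integrating from C_{A0} to C_A: C_D = (0.0805/3.96)·ln[(0.0805+3.96·2.34)/(0.0805+3.96·0.768)] = 0.02033·ln(9.347/3.120) = 0.02231 mol/dm³.
C_U = (C_{A0}−C_A)−C_D = 1.550 mol/dm³; S̃_{D/U} = 0.02231/1.550 = 0.0144.

0.0144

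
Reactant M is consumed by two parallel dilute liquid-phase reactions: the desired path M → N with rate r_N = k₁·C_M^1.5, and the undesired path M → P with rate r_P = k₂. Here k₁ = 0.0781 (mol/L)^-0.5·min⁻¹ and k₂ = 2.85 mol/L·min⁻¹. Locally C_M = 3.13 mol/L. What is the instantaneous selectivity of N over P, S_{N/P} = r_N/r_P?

S_{N/P} = r_N/r_P = (k₁·C_M^1.5)/(k₂) = (k₁/k₂)·C_M^1.5.
= (0.0781×3.130^1.5) / (2.85) = 0.4325/2.850 = 0.152.

0.152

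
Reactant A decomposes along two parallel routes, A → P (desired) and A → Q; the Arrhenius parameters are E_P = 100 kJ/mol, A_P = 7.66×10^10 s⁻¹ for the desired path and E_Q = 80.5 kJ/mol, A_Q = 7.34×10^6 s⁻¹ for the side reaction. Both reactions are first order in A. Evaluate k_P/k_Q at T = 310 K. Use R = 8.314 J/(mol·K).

With equal orders, S_{P/Q} = k_P/k_Q = (A_P/A_Q)·exp[(E_Q−E_P)/(RT)].
(E_Q−E_P)/(RT) = (80.5−100)×10³/(8.314×310) = -19500/2577 = -7.566.
k_P/k_Q = (7.66×10^10/7.34×10^6)·exp(-7.566) = 10436 × 5.178×10^-4 = 5.40.

5.40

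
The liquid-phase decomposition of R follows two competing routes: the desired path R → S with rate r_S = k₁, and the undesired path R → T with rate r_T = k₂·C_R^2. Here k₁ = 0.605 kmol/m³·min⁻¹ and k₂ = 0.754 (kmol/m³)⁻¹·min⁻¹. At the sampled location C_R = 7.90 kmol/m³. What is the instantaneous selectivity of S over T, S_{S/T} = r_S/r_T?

0.0129

S_{S/T} = r_S/r_T = (k₁)/(k₂·C_R^2) = (k₁/k₂)·C_R^-2.
= (0.605) / (0.754×7.900^2) = 0.6050/47.06 = 0.0129.
The undesired path is higher order in R, so low C_R (CSTR or dilute feed) favours S.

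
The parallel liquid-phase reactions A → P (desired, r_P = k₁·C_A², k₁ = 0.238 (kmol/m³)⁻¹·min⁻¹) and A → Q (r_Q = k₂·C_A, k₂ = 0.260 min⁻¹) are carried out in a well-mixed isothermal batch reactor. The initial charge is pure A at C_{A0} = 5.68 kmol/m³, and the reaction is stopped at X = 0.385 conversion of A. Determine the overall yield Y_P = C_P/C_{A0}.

C_A = C_{A0}(1−X) = 3.493 kmol/m³.
Along a PFR/batch, dC_Q/dC_A = −r_Q/(r_P+r_Q) = −k₂/(k₂+k₁·C_A).
Integrating from C_{A0} to C_A: C_Q = (0.260/0.238)·ln[(0.260+0.238·5.68)/(0.260+0.238·3.49)] = 1.092·ln(1.612/1.091) = 0.4260 kmol/m³.
Then C_P = (C_{A0}−C_A) − C_Q = 2.187 − 0.4260 = 1.761 kmol/m³.
Y_P = C_P/C_{A0} = 1.761/5.68 = 0.310.

0.310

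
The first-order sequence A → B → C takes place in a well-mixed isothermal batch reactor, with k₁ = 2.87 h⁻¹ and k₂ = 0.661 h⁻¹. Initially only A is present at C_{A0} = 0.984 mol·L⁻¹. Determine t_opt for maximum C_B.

0.665 h

Setting dC_B/dt = 0 gives t_opt = ln(k₂/k₁)/(k₂−k₁).
= ln(0.661/2.87)/(0.661−2.87) = ln(0.2303)/-2.209 = -1.468/-2.209 = 0.665 h.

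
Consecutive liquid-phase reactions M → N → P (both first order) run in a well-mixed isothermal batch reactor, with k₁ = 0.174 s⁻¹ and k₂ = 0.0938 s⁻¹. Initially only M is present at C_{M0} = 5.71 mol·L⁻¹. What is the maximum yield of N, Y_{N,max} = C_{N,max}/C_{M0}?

0.485

Evaluating C_N at t_opt = ln(k₂/k₁)/(k₂−k₁) gives C_{N,max}/C_{M0} = (k₁/k₂)^[k₂/(k₂−k₁)].
= (0.174/0.0938)^(0.0938/(0.0938−0.174)) = (1.855)^(-1.170) = 0.4855.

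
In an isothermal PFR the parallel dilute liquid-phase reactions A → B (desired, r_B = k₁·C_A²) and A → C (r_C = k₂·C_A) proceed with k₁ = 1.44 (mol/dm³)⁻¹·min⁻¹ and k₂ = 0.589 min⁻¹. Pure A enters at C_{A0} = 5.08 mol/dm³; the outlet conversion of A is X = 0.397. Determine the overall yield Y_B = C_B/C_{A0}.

C_A = C_{A0}(1−X) = 3.063 mol/dm³.
Along a PFR/batch, dC_C/dC_A = −r_C/(r_B+r_C) = −k₂/(k₂+k₁·C_A).
Integrating from C_{A0} to C_A: C_C = (0.589/1.44)·ln[(0.589+1.44·5.08)/(0.589+1.44·3.06)] = 0.4090·ln(7.904/5.000) = 0.1873 mol/dm³.
Then C_B = (C_{A0}−C_A) − C_C = 2.017 − 0.1873 = 1.829 mol/dm³.
Y_B = C_B/C_{A0} = 1.829/5.08 = 0.360.

0.360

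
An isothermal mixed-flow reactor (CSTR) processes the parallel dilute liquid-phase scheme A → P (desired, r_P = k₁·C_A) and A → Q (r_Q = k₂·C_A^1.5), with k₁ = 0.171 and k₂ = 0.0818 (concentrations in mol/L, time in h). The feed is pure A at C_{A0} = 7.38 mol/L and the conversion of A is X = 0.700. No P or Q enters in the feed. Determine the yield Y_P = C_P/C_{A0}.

0.409

Exit C_A = C_{A0}(1−X) = 7.38×0.300 = 2.214 mol/L.
Rates in a CSTR are evaluated at the outlet concentration: r_P = 0.171×2.214 = 0.3786, r_Q = 0.0818×2.214^1.5 = 0.2695.
Fraction of consumed A going to P: r_P/(r_P+r_Q) = 0.5842.
C_P = 0.5842·C_{A0}·X = 0.5842×7.38×0.700 = 3.02 mol/L; Y_P = C_P/C_{A0} = 0.409.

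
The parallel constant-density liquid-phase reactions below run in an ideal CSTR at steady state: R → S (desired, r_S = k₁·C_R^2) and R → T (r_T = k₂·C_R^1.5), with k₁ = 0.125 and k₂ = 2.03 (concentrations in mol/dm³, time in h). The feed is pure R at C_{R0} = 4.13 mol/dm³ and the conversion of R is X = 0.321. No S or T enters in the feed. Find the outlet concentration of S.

Exit C_R = C_{R0}(1−X) = 4.13×0.679 = 2.804 mol/dm³.
In a CSTR the entire volume is at exit conditions, so r_S = 0.125×2.804^2 = 0.9830 and r_T = 2.03×2.804^1.5 = 9.533.
Fraction of consumed R going to S: r_S/(r_S+r_T) = 0.09348.
C_S = 0.09348·C_{R0}·X = 0.09348×4.13×0.321 = 0.124 mol/dm³.

0.124 mol/dm³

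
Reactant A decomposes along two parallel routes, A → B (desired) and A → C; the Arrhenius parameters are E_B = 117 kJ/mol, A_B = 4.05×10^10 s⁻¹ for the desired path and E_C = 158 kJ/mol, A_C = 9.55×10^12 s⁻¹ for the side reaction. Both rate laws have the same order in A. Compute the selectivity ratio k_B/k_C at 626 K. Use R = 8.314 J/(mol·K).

11.2

k_B/k_C = (A_B/A_C)·exp[−(E_B−E_C)/(RT)] = (A_B/A_C)·exp[(E_C−E_B)/(RT)].
(E_C−E_B)/(RT) = (158−117)×10³/(8.314×626) = 41000/5205 = 7.878.
k_B/k_C = (4.05×10^10/9.55×10^12)·exp(7.878) = 0.004241 × 2638 = 11.2.
Since E_B < E_C, lowering the temperature improves selectivity toward B.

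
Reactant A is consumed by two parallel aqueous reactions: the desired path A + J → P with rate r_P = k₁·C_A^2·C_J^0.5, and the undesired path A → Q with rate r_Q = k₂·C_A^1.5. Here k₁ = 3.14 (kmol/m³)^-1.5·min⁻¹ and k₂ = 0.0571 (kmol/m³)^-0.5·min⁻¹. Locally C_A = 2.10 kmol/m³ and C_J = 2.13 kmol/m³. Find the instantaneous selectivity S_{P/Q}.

S_{P/Q} = r_P/r_Q = (k₁·C_A^2·C_J^0.5)/(k₂·C_A^1.5) = (k₁/k₂)·C_A^0.5·C_J^0.5.
= (3.14×2.100^2×2.130^0.5) / (0.0571×2.100^1.5) = 20.21/0.1738 = 116.
Since the desired path is higher order in A, keeping C_A high (PFR or concentrated feed) favours P.

116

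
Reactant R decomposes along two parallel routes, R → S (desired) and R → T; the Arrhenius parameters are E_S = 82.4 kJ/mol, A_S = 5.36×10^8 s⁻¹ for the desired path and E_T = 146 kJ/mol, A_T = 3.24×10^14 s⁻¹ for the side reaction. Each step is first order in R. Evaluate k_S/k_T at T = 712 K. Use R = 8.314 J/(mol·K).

k_S/k_T = (A_S/A_T)·exp[−(E_S−E_T)/(RT)] = (A_S/A_T)·exp[(E_T−E_S)/(RT)].
(E_T−E_S)/(RT) = (146−82.4)×10³/(8.314×712) = 63600/5920 = 10.74.
k_S/k_T = (5.36×10^8/3.24×10^14)·exp(10.74) = 1.654×10^-6 × 46352 = 0.0767.

0.0767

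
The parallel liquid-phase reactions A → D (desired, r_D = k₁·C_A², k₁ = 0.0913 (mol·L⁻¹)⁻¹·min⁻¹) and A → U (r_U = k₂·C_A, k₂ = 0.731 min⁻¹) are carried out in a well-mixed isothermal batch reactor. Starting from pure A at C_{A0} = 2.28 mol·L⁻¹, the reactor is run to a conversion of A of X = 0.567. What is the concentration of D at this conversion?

0.217 mol·L⁻¹

C_A = C_{A0}(1−X) = 0.9872 mol·L⁻¹.
Along a PFR/batch, dC_U/dC_A = −r_U/(r_D+r_U) = −k₂/(k₂+k₁·C_A).
Integrating from C_{A0} to C_A: C_U = (0.731/0.0913)·ln[(0.731+0.0913·2.28)/(0.731+0.0913·0.987)] = 8.007·ln(0.9392/0.8211) = 1.075 mol·L⁻¹.
Then C_D = (C_{A0}−C_A) − C_U = 1.293 − 1.075 = 0.2175 mol·L⁻¹.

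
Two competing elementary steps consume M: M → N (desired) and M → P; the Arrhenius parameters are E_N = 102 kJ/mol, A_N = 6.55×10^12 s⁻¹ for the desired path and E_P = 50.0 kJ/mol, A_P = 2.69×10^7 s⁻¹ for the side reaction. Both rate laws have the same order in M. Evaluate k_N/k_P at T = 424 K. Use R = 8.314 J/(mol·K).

Since both paths have the same order in M, the concentration cancels and S_{N/P} = k_N/k_P = (A_N/A_P)·exp[(E_P−E_N)/(RT)].
(E_P−E_N)/(RT) = (50.0−102)×10³/(8.314×424) = -52000/3525 = -14.75.
k_N/k_P = (6.55×10^12/2.69×10^7)·exp(-14.75) = 2.435×10^5 × 3.923×10^-7 = 0.0955.
Since E_N > E_P, raising the temperature improves selectivity toward N.

0.0955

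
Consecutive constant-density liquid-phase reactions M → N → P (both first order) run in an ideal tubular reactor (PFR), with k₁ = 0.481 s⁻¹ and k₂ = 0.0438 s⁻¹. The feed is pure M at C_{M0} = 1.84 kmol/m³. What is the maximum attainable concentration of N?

At the optimum, C_{N,max}/C_{M0} = (k₁/k₂)^[k₂/(k₂−k₁)].
= (0.481/0.0438)^(0.0438/(0.0438−0.481)) = (10.98)^(-0.1002) = 0.7866.
C_{N,max} = 0.7866×1.84 = 1.45 kmol/m³.

1.45 kmol/m³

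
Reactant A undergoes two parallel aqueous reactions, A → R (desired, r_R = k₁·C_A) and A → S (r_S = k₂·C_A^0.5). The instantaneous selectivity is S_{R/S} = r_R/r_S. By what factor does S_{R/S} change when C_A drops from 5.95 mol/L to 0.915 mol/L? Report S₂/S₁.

0.392

S_{R/S} = (k₁/k₂)·C_A^0.5, so S₂/S₁ = (C_{A,2}/C_{A,1})^0.5.
= (0.915/5.95)^0.5 = (0.1538)^0.5 = 0.392.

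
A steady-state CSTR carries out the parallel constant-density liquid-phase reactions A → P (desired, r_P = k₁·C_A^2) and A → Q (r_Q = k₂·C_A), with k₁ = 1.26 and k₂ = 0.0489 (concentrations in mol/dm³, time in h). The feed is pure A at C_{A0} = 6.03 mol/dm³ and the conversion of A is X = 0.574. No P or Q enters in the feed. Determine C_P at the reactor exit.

3.41 mol/dm³

Exit C_A = C_{A0}(1−X) = 6.03×0.426 = 2.569 mol/dm³.
In a CSTR the entire volume is at exit conditions, so r_P = 1.26×2.569^2 = 8.314 and r_Q = 0.0489×2.569 = 0.1256.
Fraction of consumed A going to P: r_P/(r_P+r_Q) = 0.9851.
C_P = 0.9851·C_{A0}·X = 0.9851×6.03×0.574 = 3.41 mol/dm³.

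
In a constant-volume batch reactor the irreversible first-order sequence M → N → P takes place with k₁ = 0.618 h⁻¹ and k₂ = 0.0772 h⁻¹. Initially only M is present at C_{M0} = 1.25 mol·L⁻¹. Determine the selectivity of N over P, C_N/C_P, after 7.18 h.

For first-order series with pure M initially, C_N(t) = k₁C_{M0}/(k₂−k₁)·(e^(−k₁t) − e^(−k₂t)).
e^(−k₁t) = e^(−0.618×7.18) = e^(−4.437) = 0.01183; e^(−k₂t) = e^(−0.5543) = 0.5745.
C_N = 0.618×1.25/(0.0772−0.618) × (0.01183−0.5745) = (-1.428)×(-0.5626) = 0.8037 mol·L⁻¹.
C_M = C_{M0}e^(−k₁t) = 0.01479 mol·L⁻¹, so C_P = C_{M0}−C_M−C_N = 0.4315 mol·L⁻¹; C_N/C_P = 1.86.

1.86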